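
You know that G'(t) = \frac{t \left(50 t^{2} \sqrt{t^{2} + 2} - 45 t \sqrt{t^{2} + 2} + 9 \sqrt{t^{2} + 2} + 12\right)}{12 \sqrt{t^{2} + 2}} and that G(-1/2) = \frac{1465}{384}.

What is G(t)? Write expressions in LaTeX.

Recover the given G'(t) by differentiating a candidate G(t); any mismatch rules it out.
A general antiderivative is \frac{2 \left(- \frac{5 t^{2}}{4} + \frac{3 t}{4}\right)^{2}}{3} + \sqrt{t^{2} + 2} + C.
The condition gives C = \frac{1465}{384} - (\frac{697}{384}) = 2.
So G(t) = \frac{2 \left(- \frac{5 t^{2}}{4} + \frac{3 t}{4}\right)^{2}}{3} + \sqrt{t^{2} + 2} + 2.
Check: d/dt[\frac{2 \left(- \frac{5 t^{2}}{4} + \frac{3 t}{4}\right)^{2}}{3} + \sqrt{t^{2} + 2} + 2] = \frac{50 t^{3} \sqrt{t^{2} + 2} - 45 t^{2} \sqrt{t^{2} + 2} + 9 t \sqrt{t^{2} + 2} + 12 t}{12 \sqrt{t^{2} + 2}}, which equals G'(t).

G(t) = \frac{2 \left(- \frac{5 t^{2}}{4} + \frac{3 t}{4}\right)^{2}}{3} + \sqrt{t^{2} + 2} + 2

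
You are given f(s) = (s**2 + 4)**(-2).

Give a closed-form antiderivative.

An antiderivative is F(s) = (s**2*atan(s/2) + 2*s + 4*atan(s/2))/(16*s**2 + 64).

Check any antiderivative F(s) by computing F'(s) and comparing it with f(s).
Check: d/ds[(s**2*atan(s/2) + 2*s + 4*atan(s/2))/(16*s**2 + 64)] = 1/(s**4 + 8*s**2 + 16), which equals f(s).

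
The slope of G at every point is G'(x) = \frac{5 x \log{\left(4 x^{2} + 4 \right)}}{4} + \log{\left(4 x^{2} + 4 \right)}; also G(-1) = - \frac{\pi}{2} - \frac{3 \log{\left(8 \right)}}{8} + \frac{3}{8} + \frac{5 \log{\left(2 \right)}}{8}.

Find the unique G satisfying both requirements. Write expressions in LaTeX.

The integrand splits into summands that can be handled one at a time.
A general antiderivative is - \frac{5 x^{2}}{8} - 2 x + \left(\frac{5 x^{2}}{8} + x\right) \log{\left(4 x^{2} + 4 \right)} + \frac{5 \log{\left(x^{2} + 1 \right)}}{8} + 2 \operatorname{atan}{\left(x \right)} + C.
The condition gives C = - \frac{\pi}{2} - \frac{3 \log{\left(8 \right)}}{8} + \frac{3}{8} + \frac{5 \log{\left(2 \right)}}{8} - (- \frac{\pi}{2} - \frac{3 \log{\left(8 \right)}}{8} + \frac{5 \log{\left(2 \right)}}{8} + \frac{11}{8}) = -1.
So G(x) = - \frac{5 x^{2}}{8} - 2 x + \left(\frac{5 x^{2}}{8} + x\right) \log{\left(4 x^{2} + 4 \right)} + \frac{5 \log{\left(x^{2} + 1 \right)}}{8} + 2 \operatorname{atan}{\left(x \right)} - 1.
Check: d/dx[- \frac{5 x^{2}}{8} - 2 x + \left(\frac{5 x^{2}}{8} + x\right) \log{\left(4 x^{2} + 4 \right)} + \frac{5 \log{\left(x^{2} + 1 \right)}}{8} + 2 \operatorname{atan}{\left(x \right)} - 1] = \frac{5 x \log{\left(x^{2} + 1 \right)}}{4} + \frac{5 x \log{\left(2 \right)}}{2} + \log{\left(x^{2} + 1 \right)} + 2 \log{\left(2 \right)}, which equals G'(x).

G(x) = - \frac{5 x^{2}}{8} - 2 x + \left(\frac{5 x^{2}}{8} + x\right) \log{\left(4 x^{2} + 4 \right)} + \frac{5 \log{\left(x^{2} + 1 \right)}}{8} + 2 \operatorname{atan}{\left(x \right)} - 1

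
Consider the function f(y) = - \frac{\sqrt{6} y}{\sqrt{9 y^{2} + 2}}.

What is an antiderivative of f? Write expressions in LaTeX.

f matches the chain-rule pattern g'(h)*h' with inner function h(y) = \frac{3 y^{2}}{2} + \frac{1}{3}; substituting u = h(y) collapses the integral.
Check: d/dy[- \frac{\sqrt{6} \sqrt{9 y^{2} + 2}}{9}] = - \frac{\sqrt{6} y}{\sqrt{9 y^{2} + 2}} = f(y).

An antiderivative is F(y) = - \frac{\sqrt{6} \sqrt{9 y^{2} + 2}}{9}.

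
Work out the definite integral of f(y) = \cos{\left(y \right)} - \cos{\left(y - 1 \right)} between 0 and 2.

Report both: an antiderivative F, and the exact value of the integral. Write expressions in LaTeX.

The integrand splits into summands that can be handled one at a time.
F(y) = \sin{\left(y \right)} - \sin{\left(y - 1 \right)} is an antiderivative of f.
Check: d/dy[\sin{\left(y \right)} - \sin{\left(y - 1 \right)}] = \cos{\left(y \right)} - \cos{\left(y - 1 \right)} = f(y).
F(2) = - \sin{\left(1 \right)} + \sin{\left(2 \right)}; F(0) = \sin{\left(1 \right)}.
Integral = F(2) - F(0) = - 2 \sin{\left(1 \right)} + \sin{\left(2 \right)}.

Antiderivative: F(y) = \sin{\left(y \right)} - \sin{\left(y - 1 \right)}; value = - 2 \sin{\left(1 \right)} + \sin{\left(2 \right)}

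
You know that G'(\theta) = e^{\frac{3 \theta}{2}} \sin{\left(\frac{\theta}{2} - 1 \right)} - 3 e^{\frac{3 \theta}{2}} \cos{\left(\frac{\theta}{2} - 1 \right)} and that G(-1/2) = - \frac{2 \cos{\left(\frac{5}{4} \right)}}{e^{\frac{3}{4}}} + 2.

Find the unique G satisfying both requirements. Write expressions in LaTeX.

G'(\theta) has the shape u'v + uv' for u = - 2 \cos{\left(\frac{\theta}{2} - 1 \right)} and v = e^{\frac{3 \theta}{2}} — it is the derivative of the product u*v.
A general antiderivative is - 2 e^{\frac{3 \theta}{2}} \cos{\left(\frac{\theta}{2} - 1 \right)} + C.
The condition gives C = - \frac{2 \cos{\left(\frac{5}{4} \right)}}{e^{\frac{3}{4}}} + 2 - (- \frac{2 \cos{\left(\frac{5}{4} \right)}}{e^{\frac{3}{4}}}) = 2.
So G(\theta) = 2 \left(- e^{\frac{3 \theta}{2}} \cos{\left(\frac{\theta}{2} - 1 \right)} + 1\right).
Check: d/d\theta[2 \left(- e^{\frac{3 \theta}{2}} \cos{\left(\frac{\theta}{2} - 1 \right)} + 1\right)] = e^{\frac{3 \theta}{2}} \sin{\left(\frac{\theta}{2} - 1 \right)} - 3 e^{\frac{3 \theta}{2}} \cos{\left(\frac{\theta}{2} - 1 \right)} = G'(\theta).

G(\theta) = 2 \left(- e^{\frac{3 \theta}{2}} \cos{\left(\frac{\theta}{2} - 1 \right)} + 1\right)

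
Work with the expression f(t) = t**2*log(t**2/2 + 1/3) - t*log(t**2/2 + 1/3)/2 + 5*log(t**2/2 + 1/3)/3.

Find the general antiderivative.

F(t) = (-24*t**3 + 27*t**2 + 9*t*(4*t**2 - 3*t + 20)*log(t**2/2 + 1/3) - 312*t - 18*log(t**2 + 2/3) + 104*sqrt(6)*atan(sqrt(6)*t/2))/108 + C

The integrand splits into summands that can be handled one at a time.
Check: d/dt[(-24*t**3 + 27*t**2 + 9*t*(4*t**2 - 3*t + 20)*log(t**2/2 + 1/3) - 312*t - 18*log(t**2 + 2/3) + 104*sqrt(6)*atan(sqrt(6)*t/2))/108] = t**2*log(3*t**2 + 2) - t**2*log(6) - t*log(3*t**2 + 2)/2 + t*log(6)/2 + 5*log(3*t**2 + 2)/3 - 5*log(6)/3, which equals f(t).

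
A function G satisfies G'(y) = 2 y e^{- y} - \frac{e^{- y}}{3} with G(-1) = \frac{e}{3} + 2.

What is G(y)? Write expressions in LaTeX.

G(y) = \frac{\left(- 6 y + 6 e^{y} - 5\right) e^{- y}}{3}

G'(y) has the shape u'v + uv' for u = - 2 y - \frac{5}{3} and v = e^{- y} — it is the derivative of the product u*v.
A general antiderivative is \frac{\left(- 6 y - 5\right) e^{- y}}{3} + C.
The condition gives C = \frac{e}{3} + 2 - (\frac{e}{3}) = 2.
So G(y) = \frac{\left(- 6 y + 6 e^{y} - 5\right) e^{- y}}{3}.
Check: d/dy[\frac{\left(- 6 y + 6 e^{y} - 5\right) e^{- y}}{3}] = \frac{\left(6 y - 1\right) e^{- y}}{3}, which equals G'(y).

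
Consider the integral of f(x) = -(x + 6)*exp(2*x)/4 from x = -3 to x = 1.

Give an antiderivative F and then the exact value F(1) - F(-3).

Recognize the product-rule pattern: f = u'v + uv' with u = -x/8 - 11/16, v = exp(2*x), so integration by parts undoes it.
F(x) = -x*exp(2*x)/8 - 11*exp(2*x)/16 is an antiderivative of f.
Check: d/dx[-x*exp(2*x)/8 - 11*exp(2*x)/16] = -x*exp(2*x)/4 - 3*exp(2*x)/2, which equals f(x).
F(1) = -13*exp(2)/16; F(-3) = -5*exp(-6)/16.
Integral = F(1) - F(-3) = -13*exp(2)/16 + 5*exp(-6)/16.

Antiderivative: F(x) = -x*exp(2*x)/8 - 11*exp(2*x)/16; value = -13*exp(2)/16 + 5*exp(-6)/16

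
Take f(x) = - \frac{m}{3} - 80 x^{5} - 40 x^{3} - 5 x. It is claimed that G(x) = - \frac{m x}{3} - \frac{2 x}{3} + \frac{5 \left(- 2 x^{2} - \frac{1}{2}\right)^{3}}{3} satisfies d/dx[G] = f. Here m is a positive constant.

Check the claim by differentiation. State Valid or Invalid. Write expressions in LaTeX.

Invalid: d/dx[G] - f = - \frac{2}{3}, which is not 0.

d/dx[G] = - \frac{m}{3} - 80 x^{5} - 40 x^{3} - 5 x - \frac{2}{3}
d/dx[G] - f(x) = - \frac{2}{3} != 0.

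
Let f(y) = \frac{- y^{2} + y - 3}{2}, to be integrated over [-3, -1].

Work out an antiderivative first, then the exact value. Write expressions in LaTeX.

Antiderivative: F(y) = - \frac{y^{3}}{6} + \frac{y^{2}}{4} - \frac{3 y}{2}; value = - \frac{28}{3}

A first test for any F(y): its y-derivative must equal f(y) identically.
F(y) = - \frac{y^{3}}{6} + \frac{y^{2}}{4} - \frac{3 y}{2} is an antiderivative of f.
Check: d/dy[- \frac{y^{3}}{6} + \frac{y^{2}}{4} - \frac{3 y}{2}] = - \frac{y^{2}}{2} + \frac{y}{2} - \frac{3}{2}, which equals f(y).
F(-1) = \frac{23}{12}; F(-3) = \frac{45}{4}.
Integral = F(-1) - F(-3) = - \frac{28}{3}.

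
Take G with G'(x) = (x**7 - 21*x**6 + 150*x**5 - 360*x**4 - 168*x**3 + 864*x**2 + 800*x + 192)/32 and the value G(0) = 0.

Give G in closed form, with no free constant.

The substitution u = -x**2/4 + 3*x/2 + 1 works: G'(x) is exactly (dG/du)*(du/dx) for that inner function.
A general antiderivative is (-x**2/4 + 3*x/2 + 1)**4 + C.
The condition gives C = 0 - (1) = -1.
So G(x) = x**8/256 - 3*x**7/32 + 25*x**6/32 - 9*x**5/4 - 21*x**4/16 + 9*x**3 + 25*x**2/2 + 6*x.
Check: d/dx[x**8/256 - 3*x**7/32 + 25*x**6/32 - 9*x**5/4 - 21*x**4/16 + 9*x**3 + 25*x**2/2 + 6*x] = x**7/32 - 21*x**6/32 + 75*x**5/16 - 45*x**4/4 - 21*x**3/4 + 27*x**2 + 25*x + 6, which equals G'(x).

G(x) = x**8/256 - 3*x**7/32 + 25*x**6/32 - 9*x**5/4 - 21*x**4/16 + 9*x**3 + 25*x**2/2 + 6*x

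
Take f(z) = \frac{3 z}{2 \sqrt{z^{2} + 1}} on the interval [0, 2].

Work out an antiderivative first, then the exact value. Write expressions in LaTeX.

f matches the chain-rule pattern g'(h)*h' with inner function h(z) = 4 z^{2} + 4; substituting u = h(z) collapses the integral.
F(z) = \frac{3 \sqrt{z^{2} + 1}}{2} is an antiderivative of f.
Check: d/dz[\frac{3 \sqrt{z^{2} + 1}}{2}] = \frac{3 z}{2 \sqrt{z^{2} + 1}} = f(z).
F(2) = \frac{3 \sqrt{5}}{2}; F(0) = \frac{3}{2}.
Integral = F(2) - F(0) = - \frac{3}{2} + \frac{3 \sqrt{5}}{2}.

Antiderivative: F(z) = \frac{3 \sqrt{z^{2} + 1}}{2}; value = - \frac{3}{2} + \frac{3 \sqrt{5}}{2}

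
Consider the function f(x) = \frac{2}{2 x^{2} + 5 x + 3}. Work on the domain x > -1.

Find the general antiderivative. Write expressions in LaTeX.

The denominator factors as \left(x + 1\right) \left(2 x + 3\right); partial fractions split f into directly integrable pieces: - \frac{4}{2 x + 3} + \frac{2}{x + 1}.
Check: d/dx[2 \log{\left(x + 1 \right)} - 2 \log{\left(x + \frac{3}{2} \right)}] = \frac{2}{2 x^{2} + 5 x + 3} = f(x).

F(x) = 2 \log{\left(x + 1 \right)} - 2 \log{\left(x + \frac{3}{2} \right)} + C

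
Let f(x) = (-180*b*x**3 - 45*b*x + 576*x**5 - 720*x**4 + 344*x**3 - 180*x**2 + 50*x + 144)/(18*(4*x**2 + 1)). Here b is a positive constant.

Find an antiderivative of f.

Recover f(x) by differentiating a candidate F(x); any mismatch rules it out.
Check: d/dx[(-45*b*x**2 + 72*x**4 - 120*x**3 + 50*x**2 + 144*atan(2*x))/36] = (-180*b*x**3 - 45*b*x + 576*x**5 - 720*x**4 + 344*x**3 - 180*x**2 + 50*x + 144)/(72*x**2 + 18), which equals f(x).

An antiderivative is F(x) = (-45*b*x**2 + 72*x**4 - 120*x**3 + 50*x**2 + 144*atan(2*x))/36.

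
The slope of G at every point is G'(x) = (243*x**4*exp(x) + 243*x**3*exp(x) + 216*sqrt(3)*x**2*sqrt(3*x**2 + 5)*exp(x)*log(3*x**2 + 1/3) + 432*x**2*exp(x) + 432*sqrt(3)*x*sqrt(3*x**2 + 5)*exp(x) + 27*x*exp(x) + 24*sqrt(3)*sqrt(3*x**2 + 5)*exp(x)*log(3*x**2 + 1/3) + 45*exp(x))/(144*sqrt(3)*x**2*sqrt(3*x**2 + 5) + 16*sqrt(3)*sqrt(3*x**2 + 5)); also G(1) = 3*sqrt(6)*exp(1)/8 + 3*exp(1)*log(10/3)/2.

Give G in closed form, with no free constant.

G(x) = 9*sqrt(x**2 + 5/3)*exp(x)/16 + 3*exp(x)*log(3*x**2 + 1/3)/2

Recognize the product-rule pattern: G'(x) = u'v + uv' with u = 9*sqrt(x**2 + 5/3)/16 + 3*log(3*x**2 + 1/3)/2, v = exp(x), so integration by parts undoes it.
A general antiderivative is -3*(-3*sqrt(x**2 + 5/3)/4 - 2*log(3*x**2 + 1/3))*exp(x)/4 + C.
The condition gives C = 3*sqrt(6)*exp(1)/8 + 3*exp(1)*log(10/3)/2 - (3*sqrt(6)*exp(1)/8 + 3*exp(1)*log(10/3)/2) = 0.
So G(x) = 9*sqrt(x**2 + 5/3)*exp(x)/16 + 3*exp(x)*log(3*x**2 + 1/3)/2.
Check: d/dx[9*sqrt(x**2 + 5/3)*exp(x)/16 + 3*exp(x)*log(3*x**2 + 1/3)/2] = (243*x**4*exp(x) + 243*x**3*exp(x) + 216*sqrt(3)*x**2*sqrt(3*x**2 + 5)*exp(x)*log(3*x**2 + 1/3) + 432*x**2*exp(x) + 432*sqrt(3)*x*sqrt(3*x**2 + 5)*exp(x) + 27*x*exp(x) + 24*sqrt(3)*sqrt(3*x**2 + 5)*exp(x)*log(3*x**2 + 1/3) + 45*exp(x))/(144*sqrt(3)*x**2*sqrt(3*x**2 + 5) + 16*sqrt(3)*sqrt(3*x**2 + 5)) = G'(x).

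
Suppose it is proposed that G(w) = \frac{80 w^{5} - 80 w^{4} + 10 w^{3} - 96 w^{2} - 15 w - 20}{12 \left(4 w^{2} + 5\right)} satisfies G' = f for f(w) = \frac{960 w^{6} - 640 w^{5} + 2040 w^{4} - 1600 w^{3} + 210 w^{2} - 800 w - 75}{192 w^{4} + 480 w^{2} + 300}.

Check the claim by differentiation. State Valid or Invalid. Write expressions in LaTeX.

Valid: G'(w) = f(w).

d/dw[G] = \frac{960 w^{6} - 640 w^{5} + 2040 w^{4} - 1600 w^{3} + 210 w^{2} - 800 w - 75}{192 w^{4} + 480 w^{2} + 300}
This equals f(w) exactly, so the claim holds.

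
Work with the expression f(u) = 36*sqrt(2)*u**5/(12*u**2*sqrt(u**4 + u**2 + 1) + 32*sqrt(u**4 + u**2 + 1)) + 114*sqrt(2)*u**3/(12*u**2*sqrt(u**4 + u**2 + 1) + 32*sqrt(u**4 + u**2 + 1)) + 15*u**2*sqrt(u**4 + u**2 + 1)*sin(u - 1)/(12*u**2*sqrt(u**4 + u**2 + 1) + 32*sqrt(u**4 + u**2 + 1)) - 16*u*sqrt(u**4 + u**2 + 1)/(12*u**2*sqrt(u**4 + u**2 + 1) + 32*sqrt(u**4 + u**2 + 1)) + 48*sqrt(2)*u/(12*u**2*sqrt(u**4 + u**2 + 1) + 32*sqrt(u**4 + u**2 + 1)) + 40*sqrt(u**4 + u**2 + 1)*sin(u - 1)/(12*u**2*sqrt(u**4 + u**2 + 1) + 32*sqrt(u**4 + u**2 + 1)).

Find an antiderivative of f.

The integrand splits into summands that can be handled one at a time.
Check: d/du[-(-18*sqrt(2)*sqrt(u**4 + u**2 + 1) + 8*log(u**2/2 + 4/3) + 15*cos(u - 1))/12] = (36*sqrt(2)*u**5 + 114*sqrt(2)*u**3 + 15*u**2*sqrt(u**4 + u**2 + 1)*sin(u - 1) - 16*u*sqrt(u**4 + u**2 + 1) + 48*sqrt(2)*u + 40*sqrt(u**4 + u**2 + 1)*sin(u - 1))/(12*u**2*sqrt(u**4 + u**2 + 1) + 32*sqrt(u**4 + u**2 + 1)), which equals f(u).

An antiderivative is F(u) = -(-18*sqrt(2)*sqrt(u**4 + u**2 + 1) + 8*log(u**2/2 + 4/3) + 15*cos(u - 1))/12.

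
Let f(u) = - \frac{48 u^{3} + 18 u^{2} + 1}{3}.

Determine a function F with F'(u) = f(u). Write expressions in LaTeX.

An antiderivative is F(u) = - 4 u^{4} - 2 u^{3} - \frac{u}{3}.

Any candidate F(u) must reproduce f(u) exactly when differentiated.
Check: d/du[- 4 u^{4} - 2 u^{3} - \frac{u}{3}] = - 16 u^{3} - 6 u^{2} - \frac{1}{3}, which equals f(u).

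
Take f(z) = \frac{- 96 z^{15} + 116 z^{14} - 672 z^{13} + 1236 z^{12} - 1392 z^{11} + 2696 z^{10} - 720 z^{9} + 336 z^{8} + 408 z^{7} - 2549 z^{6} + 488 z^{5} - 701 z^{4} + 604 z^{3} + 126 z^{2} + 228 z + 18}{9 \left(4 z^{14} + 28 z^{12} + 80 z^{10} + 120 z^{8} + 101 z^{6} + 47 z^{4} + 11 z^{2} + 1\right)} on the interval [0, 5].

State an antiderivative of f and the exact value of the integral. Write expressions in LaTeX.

A first test for any F(z): its z-derivative must equal f(z) identically.
F(z) = \frac{- 24 z^{10} + 58 z^{9} + 20 z^{7} + 120 z^{6} - 97 z^{5} + 120 z^{4} + 84 z^{3} + 66 z^{2} + 18 z - 8}{18 z^{8} + 72 z^{6} + 99 z^{4} + 54 z^{2} + 9} is an antiderivative of f.
Check: d/dz[\frac{- 24 z^{10} + 58 z^{9} + 20 z^{7} + 120 z^{6} - 97 z^{5} + 120 z^{4} + 84 z^{3} + 66 z^{2} + 18 z - 8}{18 z^{8} + 72 z^{6} + 99 z^{4} + 54 z^{2} + 9}] = \frac{- 96 z^{15} + 116 z^{14} - 672 z^{13} + 1236 z^{12} - 1392 z^{11} + 2696 z^{10} - 720 z^{9} + 336 z^{8} + 408 z^{7} - 2549 z^{6} + 488 z^{5} - 701 z^{4} + 604 z^{3} + 126 z^{2} + 228 z + 18}{36 z^{14} + 252 z^{12} + 720 z^{10} + 1080 z^{8} + 909 z^{6} + 423 z^{4} + 99 z^{2} + 9}, which equals f(z).
F(5) = - \frac{117872143}{8219484}; F(0) = - \frac{8}{9}.
Integral = F(5) - F(0) = - \frac{110565935}{8219484}.

Antiderivative: F(z) = \frac{- 24 z^{10} + 58 z^{9} + 20 z^{7} + 120 z^{6} - 97 z^{5} + 120 z^{4} + 84 z^{3} + 66 z^{2} + 18 z - 8}{18 z^{8} + 72 z^{6} + 99 z^{4} + 54 z^{2} + 9}; value = - \frac{110565935}{8219484}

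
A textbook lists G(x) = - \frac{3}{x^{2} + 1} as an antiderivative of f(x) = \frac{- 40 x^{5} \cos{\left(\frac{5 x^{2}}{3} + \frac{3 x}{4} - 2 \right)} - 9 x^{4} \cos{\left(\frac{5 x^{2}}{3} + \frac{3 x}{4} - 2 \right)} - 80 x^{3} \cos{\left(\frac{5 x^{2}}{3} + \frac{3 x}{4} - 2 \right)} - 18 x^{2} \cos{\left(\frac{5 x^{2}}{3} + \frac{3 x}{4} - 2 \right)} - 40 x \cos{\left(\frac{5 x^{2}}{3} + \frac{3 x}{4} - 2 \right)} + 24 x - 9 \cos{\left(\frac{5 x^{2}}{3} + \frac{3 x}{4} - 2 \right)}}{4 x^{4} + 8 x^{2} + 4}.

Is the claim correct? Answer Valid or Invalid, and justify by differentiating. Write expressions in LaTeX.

d/dx[G] = \frac{6 x}{x^{4} + 2 x^{2} + 1}
d/dx[G] - f(x) = 10 x \cos{\left(\frac{5 x^{2}}{3} + \frac{3 x}{4} - 2 \right)} + \frac{9 \cos{\left(\frac{5 x^{2}}{3} + \frac{3 x}{4} - 2 \right)}}{4} != 0.

Invalid: d/dx[G] - f = 10 x \cos{\left(\frac{5 x^{2}}{3} + \frac{3 x}{4} - 2 \right)} + \frac{9 \cos{\left(\frac{5 x^{2}}{3} + \frac{3 x}{4} - 2 \right)}}{4}, which is not 0.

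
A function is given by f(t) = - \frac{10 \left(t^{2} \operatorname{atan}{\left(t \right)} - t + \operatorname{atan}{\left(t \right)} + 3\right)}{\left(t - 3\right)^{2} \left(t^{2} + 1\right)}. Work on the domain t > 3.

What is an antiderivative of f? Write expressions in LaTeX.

f has the shape u'v + uv' for u = \frac{10}{t - 3} and v = \operatorname{atan}{\left(t \right)} — it is the derivative of the product u*v.
Check: d/dt[\frac{10 \operatorname{atan}{\left(t \right)}}{t - 3}] = \frac{- 10 t^{2} \operatorname{atan}{\left(t \right)} + 10 t - 10 \operatorname{atan}{\left(t \right)} - 30}{t^{4} - 6 t^{3} + 10 t^{2} - 6 t + 9}, which equals f(t).

An antiderivative is F(t) = \frac{10 \operatorname{atan}{\left(t \right)}}{t - 3}.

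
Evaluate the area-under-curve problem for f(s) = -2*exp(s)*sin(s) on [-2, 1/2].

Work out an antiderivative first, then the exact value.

Check any antiderivative F(s) by computing F'(s) and comparing it with f(s).
F(s) = (-sin(s) + cos(s))*exp(s) is an antiderivative of f.
Check: d/ds[(-sin(s) + cos(s))*exp(s)] = -2*exp(s)*sin(s) = f(s).
F(1/2) = -exp(1/2)*sin(1/2) + exp(1/2)*cos(1/2); F(-2) = exp(-2)*cos(2) + exp(-2)*sin(2).
Integral = F(1/2) - F(-2) = -exp(1/2)*sin(1/2) - exp(-2)*sin(2) - exp(-2)*cos(2) + exp(1/2)*cos(1/2).

Antiderivative: F(s) = (-sin(s) + cos(s))*exp(s); value = -exp(1/2)*sin(1/2) - exp(-2)*sin(2) - exp(-2)*cos(2) + exp(1/2)*cos(1/2)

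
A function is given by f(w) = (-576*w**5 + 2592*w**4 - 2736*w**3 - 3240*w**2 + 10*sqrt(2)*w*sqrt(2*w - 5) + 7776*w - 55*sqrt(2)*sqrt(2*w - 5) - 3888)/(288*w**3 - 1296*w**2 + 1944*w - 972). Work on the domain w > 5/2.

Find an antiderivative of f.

An antiderivative is F(w) = (-48*sqrt(2)*w**5 + 144*sqrt(2)*w**4 + 180*sqrt(2)*w**3 - 864*sqrt(2)*w**2 - 10*w*sqrt(2*w - 5) + 648*sqrt(2)*w + 25*sqrt(2*w - 5))/(72*sqrt(2)*w**2 - 216*sqrt(2)*w + 162*sqrt(2)).

A first test for any F(w): its w-derivative must equal f(w) identically.
Check: d/dw[(-48*sqrt(2)*w**5 + 144*sqrt(2)*w**4 + 180*sqrt(2)*w**3 - 864*sqrt(2)*w**2 - 10*w*sqrt(2*w - 5) + 648*sqrt(2)*w + 25*sqrt(2*w - 5))/(72*sqrt(2)*w**2 - 216*sqrt(2)*w + 162*sqrt(2))] = (-576*w**5*sqrt(2*w - 5) + 2592*w**4*sqrt(2*w - 5) - 2736*w**3*sqrt(2*w - 5) - 3240*w**2*sqrt(2*w - 5) + 20*sqrt(2)*w**2 + 7776*w*sqrt(2*w - 5) - 160*sqrt(2)*w - 3888*sqrt(2*w - 5) + 275*sqrt(2))/(288*w**3*sqrt(2*w - 5) - 1296*w**2*sqrt(2*w - 5) + 1944*w*sqrt(2*w - 5) - 972*sqrt(2*w - 5)), which equals f(w).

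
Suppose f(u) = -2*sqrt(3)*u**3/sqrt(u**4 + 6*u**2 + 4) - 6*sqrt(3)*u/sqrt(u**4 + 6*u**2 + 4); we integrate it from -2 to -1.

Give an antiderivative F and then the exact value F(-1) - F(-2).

Antiderivative: F(u) = -3*sqrt(u**4/3 + 2*u**2 + 4/3); value = sqrt(33)

The substitution w = u**4/3 + 2*u**2 + 4/3 works: f is exactly (dF/dw)*(dw/du) for that inner function.
F(u) = -3*sqrt(u**4/3 + 2*u**2 + 4/3) is an antiderivative of f.
Check: d/du[-3*sqrt(u**4/3 + 2*u**2 + 4/3)] = (-2*sqrt(3)*u**3 - 6*sqrt(3)*u)/sqrt(u**4 + 6*u**2 + 4), which equals f(u).
F(-1) = -sqrt(33); F(-2) = -2*sqrt(33).
Integral = F(-1) - F(-2) = sqrt(33).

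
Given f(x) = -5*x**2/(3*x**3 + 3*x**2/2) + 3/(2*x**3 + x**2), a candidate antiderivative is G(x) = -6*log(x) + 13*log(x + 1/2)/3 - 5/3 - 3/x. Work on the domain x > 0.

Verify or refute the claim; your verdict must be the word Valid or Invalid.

Valid - the claim checks out under differentiation.

d/dx[G] = (9 - 10*x**2)/(6*x**3 + 3*x**2)
This equals f(x) exactly, so the claim holds.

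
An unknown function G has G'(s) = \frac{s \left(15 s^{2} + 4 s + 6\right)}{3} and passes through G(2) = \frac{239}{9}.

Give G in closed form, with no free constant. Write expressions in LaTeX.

G(s) = \frac{45 s^{4} + 16 s^{3} + 36 s^{2} - 36}{36}

A first test for any G(s): its s-derivative must equal the given G'(s).
A general antiderivative is \frac{5 s^{4}}{4} + \frac{4 s^{3}}{9} + s^{2} + C.
The condition gives C = \frac{239}{9} - (\frac{248}{9}) = -1.
So G(s) = \frac{45 s^{4} + 16 s^{3} + 36 s^{2} - 36}{36}.
Check: d/ds[\frac{45 s^{4} + 16 s^{3} + 36 s^{2} - 36}{36}] = 5 s^{3} + \frac{4 s^{2}}{3} + 2 s, which equals G'(s).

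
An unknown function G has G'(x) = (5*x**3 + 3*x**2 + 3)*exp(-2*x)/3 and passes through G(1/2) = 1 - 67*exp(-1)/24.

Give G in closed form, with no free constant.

G(x) = -(20*x**3 + 42*x**2 + 42*x - 24*exp(2*x) + 33)*exp(-2*x)/24

Recognize the product-rule pattern: G'(x) = u'v + uv' with u = -5*x**3/6 - 7*x**2/4 - 7*x/4 - 11/8, v = exp(-2*x), so integration by parts undoes it.
A general antiderivative is (-20*x**3 - 42*x**2 - 42*x - 33)*exp(-2*x)/24 + C.
The condition gives C = 1 - 67*exp(-1)/24 - (-67*exp(-1)/24) = 1.
So G(x) = -(20*x**3 + 42*x**2 + 42*x - 24*exp(2*x) + 33)*exp(-2*x)/24.
Check: d/dx[-(20*x**3 + 42*x**2 + 42*x - 24*exp(2*x) + 33)*exp(-2*x)/24] = (5*x**3 + 3*x**2 + 3)*exp(-2*x)/3 = G'(x).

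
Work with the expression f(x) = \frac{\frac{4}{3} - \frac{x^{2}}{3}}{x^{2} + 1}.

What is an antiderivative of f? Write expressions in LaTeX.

An antiderivative is F(x) = - \frac{x}{3} + \frac{5 \operatorname{atan}{\left(x \right)}}{3}.

An antiderivative F(x) passes only if d/dx[F] lands on f(x) exactly.
Check: d/dx[- \frac{x}{3} + \frac{5 \operatorname{atan}{\left(x \right)}}{3}] = \frac{4 - x^{2}}{3 x^{2} + 3}, which equals f(x).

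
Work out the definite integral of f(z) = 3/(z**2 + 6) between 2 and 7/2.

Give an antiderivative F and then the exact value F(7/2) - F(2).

Antiderivative: F(z) = sqrt(6)*atan(sqrt(6)*z/6)/2; value = -sqrt(6)*atan(sqrt(6)/3)/2 + sqrt(6)*atan(7*sqrt(6)/12)/2

Any candidate F(z) must reproduce f(z) exactly when differentiated.
F(z) = sqrt(6)*atan(sqrt(6)*z/6)/2 is an antiderivative of f.
Check: d/dz[sqrt(6)*atan(sqrt(6)*z/6)/2] = 3/(z**2 + 6) = f(z).
F(7/2) = sqrt(6)*atan(7*sqrt(6)/12)/2; F(2) = sqrt(6)*atan(sqrt(6)/3)/2.
Integral = F(7/2) - F(2) = -sqrt(6)*atan(sqrt(6)/3)/2 + sqrt(6)*atan(7*sqrt(6)/12)/2.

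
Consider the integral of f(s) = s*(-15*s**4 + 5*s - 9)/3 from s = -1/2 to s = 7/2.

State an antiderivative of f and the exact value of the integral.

Antiderivative: F(s) = -5*s**6/6 + 5*s**3/9 - 3*s**2/2; value = -109871/72

A candidate is checked by its d/ds: the result must match f(s).
F(s) = -5*s**6/6 + 5*s**3/9 - 3*s**2/2 is an antiderivative of f.
Check: d/ds[-5*s**6/6 + 5*s**3/9 - 3*s**2/2] = -5*s**5 + 5*s**2/3 - 3*s, which equals f(s).
F(7/2) = -1758463/1152; F(-1/2) = -527/1152.
Integral = F(7/2) - F(-1/2) = -109871/72.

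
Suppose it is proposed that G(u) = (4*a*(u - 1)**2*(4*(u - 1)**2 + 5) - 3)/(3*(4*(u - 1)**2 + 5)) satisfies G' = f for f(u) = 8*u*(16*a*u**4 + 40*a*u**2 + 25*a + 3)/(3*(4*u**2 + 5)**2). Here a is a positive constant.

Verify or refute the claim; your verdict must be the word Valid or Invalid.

d/du[G] = (128*a*u**5 - 640*a*u**4 + 1600*a*u**3 - 2240*a*u**2 + 1800*a*u - 648*a + 24*u - 24)/(48*u**4 - 192*u**3 + 408*u**2 - 432*u + 243)
d/du[G] - f(u) = (-2048*a*u**8 + 8192*a*u**7 - 22528*a*u**6 + 38912*a*u**5 - 57088*a*u**4 + 58880*a*u**3 - 53120*a*u**2 + 28800*a*u - 16200*a + 1152*u**4 - 2304*u**3 + 2496*u**2 - 1344*u - 600)/(768*u**8 - 3072*u**7 + 8448*u**6 - 14592*u**5 + 21408*u**4 - 22080*u**3 + 19920*u**2 - 10800*u + 6075) != 0.

Invalid: d/du[G] - f = (-2048*a*u**8 + 8192*a*u**7 - 22528*a*u**6 + 38912*a*u**5 - 57088*a*u**4 + 58880*a*u**3 - 53120*a*u**2 + 28800*a*u - 16200*a + 1152*u**4 - 2304*u**3 + 2496*u**2 - 1344*u - 600)/(768*u**8 - 3072*u**7 + 8448*u**6 - 14592*u**5 + 21408*u**4 - 22080*u**3 + 19920*u**2 - 10800*u + 6075), which is not 0.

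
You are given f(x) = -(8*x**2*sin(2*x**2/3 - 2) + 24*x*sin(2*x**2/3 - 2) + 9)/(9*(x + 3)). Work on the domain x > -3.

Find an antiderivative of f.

Whatever form F(x) takes, F'(x) = f(x) is non-negotiable.
Check: d/dx[(-3*log(x + 3) + 2*cos(2*x**2/3 - 2))/3] = (-8*x**2*sin(2*x**2/3 - 2) - 24*x*sin(2*x**2/3 - 2) - 9)/(9*x + 27), which equals f(x).

An antiderivative is F(x) = (-3*log(x + 3) + 2*cos(2*x**2/3 - 2))/3.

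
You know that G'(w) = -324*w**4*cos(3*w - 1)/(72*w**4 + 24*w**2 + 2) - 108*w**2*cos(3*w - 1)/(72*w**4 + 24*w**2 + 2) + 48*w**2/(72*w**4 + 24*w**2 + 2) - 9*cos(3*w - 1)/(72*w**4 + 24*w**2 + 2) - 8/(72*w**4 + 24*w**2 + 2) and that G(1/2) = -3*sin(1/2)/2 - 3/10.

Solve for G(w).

G(w) = (-18*w**2*sin(3*w - 1) + 6*w**2 - 8*w - 3*sin(3*w - 1) + 1)/(12*w**2 + 2)

Integrate term by term and add the pieces.
A general antiderivative is -2*w/(3*w**2 + 1/2) - 3*sin(3*w - 1)/2 + C.
The condition gives C = -3*sin(1/2)/2 - 3/10 - (-4/5 - 3*sin(1/2)/2) = 1/2.
So G(w) = (-18*w**2*sin(3*w - 1) + 6*w**2 - 8*w - 3*sin(3*w - 1) + 1)/(12*w**2 + 2).
Check: d/dw[(-18*w**2*sin(3*w - 1) + 6*w**2 - 8*w - 3*sin(3*w - 1) + 1)/(12*w**2 + 2)] = (-324*w**4*cos(3*w - 1) - 108*w**2*cos(3*w - 1) + 48*w**2 - 9*cos(3*w - 1) - 8)/(72*w**4 + 24*w**2 + 2), which equals G'(w).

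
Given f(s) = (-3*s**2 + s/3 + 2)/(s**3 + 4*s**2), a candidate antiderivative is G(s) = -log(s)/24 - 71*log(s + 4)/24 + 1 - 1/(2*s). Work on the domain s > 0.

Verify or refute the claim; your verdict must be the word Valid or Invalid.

d/ds[G] = (-9*s**2 + s + 6)/(3*s**3 + 12*s**2)
This equals f(s) exactly, so the claim holds.

Valid - differentiating G returns exactly f.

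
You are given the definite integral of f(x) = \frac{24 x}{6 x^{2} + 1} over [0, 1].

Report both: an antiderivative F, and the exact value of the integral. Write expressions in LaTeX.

The substitution u = 2 x^{2} + \frac{1}{3} works: f is exactly (dF/du)*(du/dx) for that inner function.
F(x) = 2 \log{\left(2 x^{2} + \frac{1}{3} \right)} is an antiderivative of f.
Check: d/dx[2 \log{\left(2 x^{2} + \frac{1}{3} \right)}] = \frac{24 x}{6 x^{2} + 1} = f(x).
F(1) = 2 \log{\left(\frac{7}{3} \right)}; F(0) = - 2 \log{\left(3 \right)}.
Integral = F(1) - F(0) = 2 \log{\left(\frac{7}{3} \right)} + 2 \log{\left(3 \right)}.

Antiderivative: F(x) = 2 \log{\left(2 x^{2} + \frac{1}{3} \right)}; value = 2 \log{\left(\frac{7}{3} \right)} + 2 \log{\left(3 \right)}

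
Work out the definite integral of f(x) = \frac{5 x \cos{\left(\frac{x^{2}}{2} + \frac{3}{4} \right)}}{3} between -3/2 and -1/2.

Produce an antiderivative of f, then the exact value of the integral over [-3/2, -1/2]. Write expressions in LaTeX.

Antiderivative: F(x) = \frac{5 \sin{\left(\frac{x^{2}}{2} + \frac{3}{4} \right)}}{3}; value = - \frac{5 \sin{\left(\frac{15}{8} \right)}}{3} + \frac{5 \sin{\left(\frac{7}{8} \right)}}{3}

f matches the chain-rule pattern g'(h)*h' with inner function h(x) = \frac{x^{2}}{2} + \frac{3}{4}; substituting u = h(x) collapses the integral.
F(x) = \frac{5 \sin{\left(\frac{x^{2}}{2} + \frac{3}{4} \right)}}{3} is an antiderivative of f.
Check: d/dx[\frac{5 \sin{\left(\frac{x^{2}}{2} + \frac{3}{4} \right)}}{3}] = \frac{5 x \cos{\left(\frac{x^{2}}{2} + \frac{3}{4} \right)}}{3} = f(x).
F(-1/2) = \frac{5 \sin{\left(\frac{7}{8} \right)}}{3}; F(-3/2) = \frac{5 \sin{\left(\frac{15}{8} \right)}}{3}.
Integral = F(-1/2) - F(-3/2) = - \frac{5 \sin{\left(\frac{15}{8} \right)}}{3} + \frac{5 \sin{\left(\frac{7}{8} \right)}}{3}.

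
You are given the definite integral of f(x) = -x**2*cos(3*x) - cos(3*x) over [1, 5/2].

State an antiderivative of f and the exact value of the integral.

Antiderivative: F(x) = -x**2*sin(3*x)/3 - 2*x*cos(3*x)/9 - 7*sin(3*x)/27; value = -253*sin(15/2)/108 + 2*cos(3)/9 - 5*cos(15/2)/9 + 16*sin(3)/27

Integrate term by term and add the pieces.
F(x) = -x**2*sin(3*x)/3 - 2*x*cos(3*x)/9 - 7*sin(3*x)/27 is an antiderivative of f.
Check: d/dx[-x**2*sin(3*x)/3 - 2*x*cos(3*x)/9 - 7*sin(3*x)/27] = -x**2*cos(3*x) - cos(3*x) = f(x).
F(5/2) = -253*sin(15/2)/108 - 5*cos(15/2)/9; F(1) = -16*sin(3)/27 - 2*cos(3)/9.
Integral = F(5/2) - F(1) = -253*sin(15/2)/108 + 2*cos(3)/9 - 5*cos(15/2)/9 + 16*sin(3)/27.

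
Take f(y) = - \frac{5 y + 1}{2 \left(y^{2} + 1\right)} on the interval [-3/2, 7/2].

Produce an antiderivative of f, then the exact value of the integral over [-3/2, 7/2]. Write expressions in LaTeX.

Antiderivative: F(y) = - \frac{5 \log{\left(y^{2} + 1 \right)}}{4} - \frac{\operatorname{atan}{\left(y \right)}}{2}; value = - \frac{5 \log{\left(\frac{53}{4} \right)}}{4} - \frac{\operatorname{atan}{\left(\frac{7}{2} \right)}}{2} - \frac{\operatorname{atan}{\left(\frac{3}{2} \right)}}{2} + \frac{5 \log{\left(\frac{13}{4} \right)}}{4}

Recover f(y) by differentiating a candidate F(y); any mismatch rules it out.
F(y) = - \frac{5 \log{\left(y^{2} + 1 \right)}}{4} - \frac{\operatorname{atan}{\left(y \right)}}{2} is an antiderivative of f.
Check: d/dy[- \frac{5 \log{\left(y^{2} + 1 \right)}}{4} - \frac{\operatorname{atan}{\left(y \right)}}{2}] = \frac{- 5 y - 1}{2 y^{2} + 2}, which equals f(y).
F(7/2) = - \frac{5 \log{\left(\frac{53}{4} \right)}}{4} - \frac{\operatorname{atan}{\left(\frac{7}{2} \right)}}{2}; F(-3/2) = - \frac{5 \log{\left(\frac{13}{4} \right)}}{4} + \frac{\operatorname{atan}{\left(\frac{3}{2} \right)}}{2}.
Integral = F(7/2) - F(-3/2) = - \frac{5 \log{\left(\frac{53}{4} \right)}}{4} - \frac{\operatorname{atan}{\left(\frac{7}{2} \right)}}{2} - \frac{\operatorname{atan}{\left(\frac{3}{2} \right)}}{2} + \frac{5 \log{\left(\frac{13}{4} \right)}}{4}.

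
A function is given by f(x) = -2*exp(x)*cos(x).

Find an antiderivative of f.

An antiderivative is F(x) = -exp(x)*sin(x) - exp(x)*cos(x).

For F(x) to be correct the identity F'(x) - f(x) = 0 must hold.
Check: d/dx[-exp(x)*sin(x) - exp(x)*cos(x)] = -2*exp(x)*cos(x) = f(x).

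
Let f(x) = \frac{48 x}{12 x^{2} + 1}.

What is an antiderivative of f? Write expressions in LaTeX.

An antiderivative is F(x) = 2 \log{\left(4 x^{2} + \frac{1}{3} \right)}.

The substitution u = 4 x^{2} + \frac{1}{3} works: f is exactly (dF/du)*(du/dx) for that inner function.
Check: d/dx[2 \log{\left(4 x^{2} + \frac{1}{3} \right)}] = \frac{48 x}{12 x^{2} + 1} = f(x).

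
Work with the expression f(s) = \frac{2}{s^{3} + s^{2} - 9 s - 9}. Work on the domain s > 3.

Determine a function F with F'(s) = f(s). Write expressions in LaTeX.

An antiderivative is F(s) = \frac{\log{\left(s - 3 \right)}}{12} - \frac{\log{\left(s + 1 \right)}}{4} + \frac{\log{\left(s + 3 \right)}}{6}.

Factor the denominator (\left(s - 3\right) \left(s + 1\right) \left(s + 3\right)) and decompose: f = \frac{1}{6 \left(s + 3\right)} - \frac{1}{4 \left(s + 1\right)} + \frac{1}{12 \left(s - 3\right)}; each piece integrates to a log, atan, or power term.
Check: d/ds[\frac{\log{\left(s - 3 \right)}}{12} - \frac{\log{\left(s + 1 \right)}}{4} + \frac{\log{\left(s + 3 \right)}}{6}] = \frac{2}{s^{3} + s^{2} - 9 s - 9} = f(s).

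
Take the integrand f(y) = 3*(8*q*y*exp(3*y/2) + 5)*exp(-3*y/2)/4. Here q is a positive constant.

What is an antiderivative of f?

An antiderivative is F(y) = 3*q*y**2 - 5*exp(-3*y/2)/2.

Whatever form F(y) takes, F'(y) = f(y) is non-negotiable.
Check: d/dy[3*q*y**2 - 5*exp(-3*y/2)/2] = (24*q*y*exp(3*y/2) + 15)*exp(-3*y/2)/4, which equals f(y).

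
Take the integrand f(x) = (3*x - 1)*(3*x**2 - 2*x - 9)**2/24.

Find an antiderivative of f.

f matches the chain-rule pattern g'(h)*h' with inner function h(x) = -x**2/2 + x/3 + 3/2; substituting u = h(x) collapses the integral.
Check: d/dx[(3*x**2 - 2*x - 9)**3/144] = 9*x**5/8 - 15*x**4/8 - 23*x**3/4 + 79*x**2/12 + 69*x/8 - 27/8, which equals f(x).

An antiderivative is F(x) = (3*x**2 - 2*x - 9)**3/144.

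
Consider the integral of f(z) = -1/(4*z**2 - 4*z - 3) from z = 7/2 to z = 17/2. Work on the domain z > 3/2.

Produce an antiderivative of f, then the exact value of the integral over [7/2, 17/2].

Antiderivative: F(z) = (-log(z - 3/2) + log(z + 1/2))/8; value = -log(7)/8 - log(4)/8 + log(2)/8 + log(9)/8

Factor the denominator ((2*z - 3)*(2*z + 1)) and decompose: f = 1/(4*(2*z + 1)) - 1/(4*(2*z - 3)); each piece integrates to a log, atan, or power term.
F(z) = (-log(z - 3/2) + log(z + 1/2))/8 is an antiderivative of f.
Check: d/dz[(-log(z - 3/2) + log(z + 1/2))/8] = -1/(4*z**2 - 4*z - 3) = f(z).
F(17/2) = -log(7)/8 + log(9)/8; F(7/2) = -log(2)/8 + log(4)/8.
Integral = F(17/2) - F(7/2) = -log(7)/8 - log(4)/8 + log(2)/8 + log(9)/8.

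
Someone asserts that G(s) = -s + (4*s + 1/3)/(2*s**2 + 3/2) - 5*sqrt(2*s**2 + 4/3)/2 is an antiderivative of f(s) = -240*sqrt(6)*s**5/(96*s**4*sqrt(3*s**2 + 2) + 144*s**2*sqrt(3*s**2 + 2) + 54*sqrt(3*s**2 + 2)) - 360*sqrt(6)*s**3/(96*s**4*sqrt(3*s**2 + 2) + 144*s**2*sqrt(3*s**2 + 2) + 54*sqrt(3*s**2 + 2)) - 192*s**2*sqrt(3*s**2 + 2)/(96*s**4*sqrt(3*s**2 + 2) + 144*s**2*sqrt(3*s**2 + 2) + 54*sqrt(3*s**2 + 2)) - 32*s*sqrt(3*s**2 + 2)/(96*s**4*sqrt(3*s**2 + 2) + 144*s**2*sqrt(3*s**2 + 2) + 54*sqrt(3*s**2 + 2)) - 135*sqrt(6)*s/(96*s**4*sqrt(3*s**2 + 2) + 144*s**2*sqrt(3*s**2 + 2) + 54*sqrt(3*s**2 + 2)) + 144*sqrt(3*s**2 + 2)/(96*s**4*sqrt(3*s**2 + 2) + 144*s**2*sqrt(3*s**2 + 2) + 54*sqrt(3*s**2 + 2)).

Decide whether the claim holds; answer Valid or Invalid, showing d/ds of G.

d/ds[G] = (-240*sqrt(6)*s**5 - 96*s**4*sqrt(3*s**2 + 2) - 360*sqrt(6)*s**3 - 336*s**2*sqrt(3*s**2 + 2) - 32*s*sqrt(3*s**2 + 2) - 135*sqrt(6)*s + 90*sqrt(3*s**2 + 2))/(96*s**4*sqrt(3*s**2 + 2) + 144*s**2*sqrt(3*s**2 + 2) + 54*sqrt(3*s**2 + 2))
d/ds[G] - f(s) = -1 != 0.

Invalid: d/ds[G] - f = -1, which is not 0.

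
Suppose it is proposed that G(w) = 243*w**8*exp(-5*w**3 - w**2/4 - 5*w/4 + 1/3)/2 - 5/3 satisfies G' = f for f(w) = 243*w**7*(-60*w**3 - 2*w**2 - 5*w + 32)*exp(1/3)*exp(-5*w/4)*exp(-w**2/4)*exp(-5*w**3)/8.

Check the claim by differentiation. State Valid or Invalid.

d/dw[G] = (-14580*w**10 - 486*w**9 - 1215*w**8 + 7776*w**7)*exp(1/3)*exp(-5*w/4)*exp(-w**2/4)*exp(-5*w**3)/8
This equals f(w) exactly, so the claim holds.

Valid: G'(w) = f(w).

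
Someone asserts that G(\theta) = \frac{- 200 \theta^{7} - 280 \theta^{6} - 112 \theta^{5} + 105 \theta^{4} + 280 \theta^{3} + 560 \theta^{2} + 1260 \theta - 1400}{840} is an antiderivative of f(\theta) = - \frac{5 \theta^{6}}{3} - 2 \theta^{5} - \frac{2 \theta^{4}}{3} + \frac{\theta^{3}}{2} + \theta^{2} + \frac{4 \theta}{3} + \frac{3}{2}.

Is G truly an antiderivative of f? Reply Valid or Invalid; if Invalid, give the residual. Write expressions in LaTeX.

Valid - differentiating G returns exactly f.

d/d\theta[G] = - \frac{5 \theta^{6}}{3} - 2 \theta^{5} - \frac{2 \theta^{4}}{3} + \frac{\theta^{3}}{2} + \theta^{2} + \frac{4 \theta}{3} + \frac{3}{2}
This equals f(\theta) exactly, so the claim holds.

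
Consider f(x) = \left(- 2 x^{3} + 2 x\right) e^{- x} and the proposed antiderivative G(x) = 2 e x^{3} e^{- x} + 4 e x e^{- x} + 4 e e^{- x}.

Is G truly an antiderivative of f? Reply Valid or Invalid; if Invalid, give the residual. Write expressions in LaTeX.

d/dx[G] = \left(- 2 e x^{3} + 6 e x^{2} - 4 e x\right) e^{- x}
d/dx[G] - f(x) = e \left(- 2 x^{3} + \frac{2 x^{3}}{e} + 6 x^{2} - 4 x - \frac{2 x}{e}\right) e^{- x} != 0.

Invalid: d/dx[G] - f = e \left(- 2 x^{3} + \frac{2 x^{3}}{e} + 6 x^{2} - 4 x - \frac{2 x}{e}\right) e^{- x}, which is not 0.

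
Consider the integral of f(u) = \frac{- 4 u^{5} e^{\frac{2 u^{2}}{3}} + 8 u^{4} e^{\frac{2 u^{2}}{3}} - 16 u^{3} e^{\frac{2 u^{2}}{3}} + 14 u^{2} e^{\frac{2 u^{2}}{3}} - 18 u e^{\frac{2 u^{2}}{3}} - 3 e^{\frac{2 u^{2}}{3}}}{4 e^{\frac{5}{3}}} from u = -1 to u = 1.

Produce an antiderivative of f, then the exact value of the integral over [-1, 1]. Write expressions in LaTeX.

Antiderivative: F(u) = - \frac{3 \left(u^{4} - 2 u^{3} + u^{2} + u + 3\right) e^{\frac{2 u^{2}}{3} - \frac{5}{3}}}{4}; value = \frac{3}{2 e}

Recognize the product-rule pattern: f = v'r + vr' with v = - \frac{3 u^{4}}{4} + \frac{3 u^{3}}{2} - \frac{3 u^{2}}{4} - \frac{3 u}{4} - \frac{9}{4}, r = e^{\frac{2 u^{2}}{3} - \frac{5}{3}}, so integration by parts undoes it.
F(u) = - \frac{3 \left(u^{4} - 2 u^{3} + u^{2} + u + 3\right) e^{\frac{2 u^{2}}{3} - \frac{5}{3}}}{4} is an antiderivative of f.
Check: d/du[- \frac{3 \left(u^{4} - 2 u^{3} + u^{2} + u + 3\right) e^{\frac{2 u^{2}}{3} - \frac{5}{3}}}{4}] = - \frac{u^{5} e^{\frac{2 u^{2}}{3}}}{e^{\frac{5}{3}}} + \frac{2 u^{4} e^{\frac{2 u^{2}}{3}}}{e^{\frac{5}{3}}} - \frac{4 u^{3} e^{\frac{2 u^{2}}{3}}}{e^{\frac{5}{3}}} + \frac{7 u^{2} e^{\frac{2 u^{2}}{3}}}{2 e^{\frac{5}{3}}} - \frac{9 u e^{\frac{2 u^{2}}{3}}}{2 e^{\frac{5}{3}}} - \frac{3 e^{\frac{2 u^{2}}{3}}}{4 e^{\frac{5}{3}}}, which equals f(u).
F(1) = - \frac{3}{e}; F(-1) = - \frac{9}{2 e}.
Integral = F(1) - F(-1) = \frac{3}{2 e}.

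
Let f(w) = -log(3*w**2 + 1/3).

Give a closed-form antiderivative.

An antiderivative is F(w) = -w*log(3*w**2 + 1/3) + 2*w - 2*atan(3*w)/3.

An antiderivative F(w) passes only if d/dw[F] lands on f(w) exactly.
Check: d/dw[-w*log(3*w**2 + 1/3) + 2*w - 2*atan(3*w)/3] = -log(3*w**2 + 1/3) = f(w).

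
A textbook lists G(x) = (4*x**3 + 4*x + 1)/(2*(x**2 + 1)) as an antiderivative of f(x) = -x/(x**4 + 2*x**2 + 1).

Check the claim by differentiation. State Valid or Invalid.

Invalid: d/dx[G] - f = 2, which is not 0.

d/dx[G] = (2*x**4 + 4*x**2 - x + 2)/(x**4 + 2*x**2 + 1)
d/dx[G] - f(x) = 2 != 0.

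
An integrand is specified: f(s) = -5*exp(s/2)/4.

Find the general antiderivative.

An antiderivative F(s) passes only if d/ds[F] lands on f(s) exactly.
Check: d/ds[-5*exp(s/2)/2] = -5*exp(s/2)/4 = f(s).

F(s) = -5*exp(s/2)/2 + C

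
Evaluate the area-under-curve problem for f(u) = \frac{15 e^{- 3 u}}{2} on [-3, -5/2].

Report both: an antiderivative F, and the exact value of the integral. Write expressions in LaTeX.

An antiderivative F(u) passes only if d/du[F] lands on f(u) exactly.
F(u) = - \frac{5 e^{- 3 u}}{2} is an antiderivative of f.
Check: d/du[- \frac{5 e^{- 3 u}}{2}] = \frac{15 e^{- 3 u}}{2} = f(u).
F(-5/2) = - \frac{5 e^{\frac{15}{2}}}{2}; F(-3) = - \frac{5 e^{9}}{2}.
Integral = F(-5/2) - F(-3) = - \frac{5 e^{\frac{15}{2}}}{2} + \frac{5 e^{9}}{2}.

Antiderivative: F(u) = - \frac{5 e^{- 3 u}}{2}; value = - \frac{5 e^{\frac{15}{2}}}{2} + \frac{5 e^{9}}{2}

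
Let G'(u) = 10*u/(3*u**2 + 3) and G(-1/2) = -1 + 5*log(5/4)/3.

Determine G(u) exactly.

G(u) = 5*log(u**2 + 1)/3 - 1

The substitution w = u**2 + 1 works: G'(u) is exactly (dG/dw)*(dw/du) for that inner function.
A general antiderivative is 5*log(u**2 + 1)/3 + C.
The condition gives C = -1 + 5*log(5/4)/3 - (5*log(5/4)/3) = -1.
So G(u) = 5*log(u**2 + 1)/3 - 1.
Check: d/du[5*log(u**2 + 1)/3 - 1] = 10*u/(3*u**2 + 3) = G'(u).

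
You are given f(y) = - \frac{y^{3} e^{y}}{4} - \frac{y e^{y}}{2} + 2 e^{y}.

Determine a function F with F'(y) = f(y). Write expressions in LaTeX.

Recognize the product-rule pattern: f = u'v + uv' with u = - \frac{y^{3}}{4} + \frac{3 y^{2}}{4} - 2 y + 4, v = e^{y}, so integration by parts undoes it.
Check: d/dy[\frac{\left(- y^{3} + 3 y^{2} - 8 y + 16\right) e^{y}}{4}] = - \frac{y^{3} e^{y}}{4} - \frac{y e^{y}}{2} + 2 e^{y} = f(y).

An antiderivative is F(y) = \frac{\left(- y^{3} + 3 y^{2} - 8 y + 16\right) e^{y}}{4}.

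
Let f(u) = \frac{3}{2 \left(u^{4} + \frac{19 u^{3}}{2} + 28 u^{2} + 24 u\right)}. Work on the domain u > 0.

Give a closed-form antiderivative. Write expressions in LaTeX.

The denominator factors as u \left(u + 4\right)^{2} \left(2 u + 3\right); partial fractions split f into directly integrable pieces: - \frac{8}{25 \left(2 u + 3\right)} + \frac{39}{400 \left(u + 4\right)} + \frac{3}{20 \left(u + 4\right)^{2}} + \frac{1}{16 u}.
Check: d/du[- \frac{- 25 u \log{\left(u \right)} + 64 u \log{\left(u + \frac{3}{2} \right)} - 39 u \log{\left(u + 4 \right)} - 100 \log{\left(u \right)} + 256 \log{\left(u + \frac{3}{2} \right)} - 156 \log{\left(u + 4 \right)} + 60}{400 \left(u + 4\right)}] = \frac{3}{2 u^{4} + 19 u^{3} + 56 u^{2} + 48 u}, which equals f(u).

An antiderivative is F(u) = - \frac{- 25 u \log{\left(u \right)} + 64 u \log{\left(u + \frac{3}{2} \right)} - 39 u \log{\left(u + 4 \right)} - 100 \log{\left(u \right)} + 256 \log{\left(u + \frac{3}{2} \right)} - 156 \log{\left(u + 4 \right)} + 60}{400 \left(u + 4\right)}.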